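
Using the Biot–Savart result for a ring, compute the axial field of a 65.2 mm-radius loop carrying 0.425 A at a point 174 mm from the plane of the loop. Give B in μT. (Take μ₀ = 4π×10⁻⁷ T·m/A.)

B ≈ 0.177 μT

On the axis of a circular loop, B = μ₀IR² / [2(R²+z²)^(3/2)].
R² + z² = (0.0652)² + (0.174)² = 0.03453 m², and (R²+z²)^(3/2) = 6.42×10⁻³ m³.
B = (4π×10⁻⁷ × 0.425 × 0.004251) / (2 × 6.42×10⁻³) = 1.77×10⁻⁷ T.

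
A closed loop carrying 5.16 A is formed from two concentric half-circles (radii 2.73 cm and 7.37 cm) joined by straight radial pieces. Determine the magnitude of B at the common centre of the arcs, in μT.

The radial connectors point toward the centre, so dl × r̂ = 0 and they contribute nothing.
Each semicircle gives μ₀I/(4R): inner arc 5.94×10⁻⁵ T, outer arc 2.20×10⁻⁵ T.
The two arcs carry current in opposite angular senses, so their fields oppose: B = |5.94×10⁻⁵ − 2.20×10⁻⁵| = 3.74×10⁻⁵ T.

B ≈ 37.4 μT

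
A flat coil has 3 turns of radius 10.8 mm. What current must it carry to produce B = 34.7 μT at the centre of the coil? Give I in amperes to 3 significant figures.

I ≈ 0.199 A

For an N-turn coil, B = Nμ₀I/(2R) with R = 0.0108 m, so I = 2RB/(Nμ₀) = 2 × 0.0108 × 3.47×10⁻⁵ / (3 × 4π×10⁻⁷) = 0.199 A.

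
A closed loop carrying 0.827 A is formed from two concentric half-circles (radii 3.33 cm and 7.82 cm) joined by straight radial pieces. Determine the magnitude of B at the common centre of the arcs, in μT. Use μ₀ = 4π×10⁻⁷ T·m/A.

B ≈ 4.48 μT

The radial connectors point toward the centre, so dl × r̂ = 0 and they contribute nothing.
Each semicircle gives μ₀I/(4R): inner arc 7.80×10⁻⁶ T, outer arc 3.32×10⁻⁶ T.
The two arcs carry current in opposite angular senses, so their fields oppose: B = |7.80×10⁻⁶ − 3.32×10⁻⁶| = 4.48×10⁻⁶ T.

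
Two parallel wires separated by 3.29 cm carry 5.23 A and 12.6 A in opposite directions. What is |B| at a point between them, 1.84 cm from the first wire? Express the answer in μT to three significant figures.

B ≈ 231 μT

Each long wire gives B = μ₀I/(2πd). Distances are d₁ = 0.0184 m and d₂ = 0.0145 m.
B₁ = 5.68×10⁻⁵ T, B₂ = 1.74×10⁻⁴ T.
Between antiparallel currents both contributions point the same way, so they add. B = B₁ + B₂ = 5.68×10⁻⁵ + 1.74×10⁻⁴ = 2.31×10⁻⁴ T.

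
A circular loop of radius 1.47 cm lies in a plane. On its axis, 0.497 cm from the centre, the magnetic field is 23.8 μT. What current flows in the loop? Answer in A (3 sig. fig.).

On the axis of a loop, B = μ₀IR²/[2(R²+z²)^(3/2)], so I = 2B(R²+z²)^(3/2)/(μ₀R²).
R² + z² = 0.0002161 + 2.470×10⁻⁵ = 0.0002408 m²; raised to 3/2 gives 3.74×10⁻⁶ m³.
I = 2 × 2.38×10⁻⁵ × 3.74×10⁻⁶ / (1.26×10⁻⁶ × 0.0002161) = 0.655 A.

I ≈ 0.655 A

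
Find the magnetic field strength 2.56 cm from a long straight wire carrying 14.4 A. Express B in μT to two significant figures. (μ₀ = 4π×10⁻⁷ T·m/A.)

B ≈ 110 μT

For an infinitely long straight wire, B = μ₀I/(2πd).
B = (4π×10⁻⁷ × 14.4) / (2π × 0.0256) = 1.12×10⁻⁴ T.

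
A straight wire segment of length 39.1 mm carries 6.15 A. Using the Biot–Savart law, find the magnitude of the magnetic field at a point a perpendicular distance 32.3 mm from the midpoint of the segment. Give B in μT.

B ≈ 19.7 μT

For a finite straight segment, B = (μ₀I/4πd)(sinθ₁ + sinθ₂), where θ₁, θ₂ are the angles from the perpendicular to each end.
The perpendicular from the point meets the wire at its midpoint, so each end is L/2 = 0.01955 m away along the wire.
sinθ₁ = 0.01955/√(0.01955²+0.0323²) = 0.5178; sinθ₂ = 0.01955/√(0.01955²+0.0323²) = 0.5178.
B = (4π×10⁻⁷ × 6.15) / (4π × 0.0323) × (0.5178 + 0.5178) = 1.97×10⁻⁵ T.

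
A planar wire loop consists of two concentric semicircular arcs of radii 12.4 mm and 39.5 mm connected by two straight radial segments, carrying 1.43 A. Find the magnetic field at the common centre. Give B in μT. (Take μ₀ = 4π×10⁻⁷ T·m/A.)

B ≈ 24.9 μT

The radial connectors point toward the centre, so dl × r̂ = 0 and they contribute nothing.
Each semicircle gives μ₀I/(4R): inner arc 3.62×10⁻⁵ T, outer arc 1.14×10⁻⁵ T.
The two arcs carry current in opposite angular senses, so their fields oppose: B = |3.62×10⁻⁵ − 1.14×10⁻⁵| = 2.49×10⁻⁵ T.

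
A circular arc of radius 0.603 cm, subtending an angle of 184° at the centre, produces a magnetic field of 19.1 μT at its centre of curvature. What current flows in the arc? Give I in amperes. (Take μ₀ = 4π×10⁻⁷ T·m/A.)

I ≈ 0.359 A

For a circular arc, B = μ₀Iφ/(4πR) with φ in radians; here φ = 3.211 rad.
So I = 4πRB/(μ₀φ) = 4π × 0.00603 × 1.91×10⁻⁵ / (4π×10⁻⁷ × 3.211) = 0.359 A.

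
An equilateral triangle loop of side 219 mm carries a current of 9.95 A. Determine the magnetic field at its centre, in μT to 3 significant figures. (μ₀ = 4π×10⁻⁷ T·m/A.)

Each side is a finite straight segment at perpendicular distance d = a/(2 tan(π/3)) = 0.06322 m from the centre, with end-angles ±π/3.
One side contributes B₁ = (μ₀I/4πd)·2 sin(π/3) = 2.73×10⁻⁵ T.
All 3 sides add in the same direction: B = 3 × 2.73×10⁻⁵ = 8.18×10⁻⁵ T.

B ≈ 81.8 μT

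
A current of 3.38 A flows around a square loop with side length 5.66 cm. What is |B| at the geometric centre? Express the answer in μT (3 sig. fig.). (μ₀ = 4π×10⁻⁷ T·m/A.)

Each side is a finite straight segment at perpendicular distance d = a/(2 tan(π/4)) = 0.0283 m from the centre, with end-angles ±π/4.
One side contributes B₁ = (μ₀I/4πd)·2 sin(π/4) = 1.69×10⁻⁵ T.
All 4 sides add in the same direction: B = 4 × 1.69×10⁻⁵ = 6.76×10⁻⁵ T.

B ≈ 67.6 μT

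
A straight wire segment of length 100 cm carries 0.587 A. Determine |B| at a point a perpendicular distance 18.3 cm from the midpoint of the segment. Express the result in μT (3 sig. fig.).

B ≈ 0.602 μT

For a finite straight segment, B = (μ₀I/4πd)(sinθ₁ + sinθ₂), where θ₁, θ₂ are the angles from the perpendicular to each end.
The perpendicular from the point meets the wire at its midpoint, so each end is L/2 = 0.5 m away along the wire.
sinθ₁ = 0.5/√(0.5²+0.183²) = 0.9391; sinθ₂ = 0.5/√(0.5²+0.183²) = 0.9391.
B = (4π×10⁻⁷ × 0.587) / (4π × 0.183) × (0.9391 + 0.9391) = 6.02×10⁻⁷ T.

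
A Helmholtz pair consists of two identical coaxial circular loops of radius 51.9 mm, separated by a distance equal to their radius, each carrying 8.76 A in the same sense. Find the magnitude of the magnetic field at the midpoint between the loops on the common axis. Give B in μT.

Each loop contributes B = μ₀IR²/[2(R²+z²)^(3/2)] on the axis, with z measured from that loop.
Loop 1 (z = 0.02595 m): B₁ = 7.59×10⁻⁵ T. Loop 2 (z = 0.02595 m): B₂ = 7.59×10⁻⁵ T.
The fields add: B = B₁ + B₂ = 1.52×10⁻⁴ T.

B ≈ 152 μT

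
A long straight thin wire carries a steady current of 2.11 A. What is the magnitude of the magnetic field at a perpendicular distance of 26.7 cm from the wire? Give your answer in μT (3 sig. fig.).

B ≈ 1.58 μT

For an infinitely long straight wire, B = μ₀I/(2πd).
B = (4π×10⁻⁷ × 2.11) / (2π × 0.267) = 1.58×10⁻⁶ T.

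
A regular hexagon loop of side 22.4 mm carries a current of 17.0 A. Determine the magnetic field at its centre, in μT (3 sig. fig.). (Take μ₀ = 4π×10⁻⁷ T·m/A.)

B ≈ 526 μT

Each side is a finite straight segment at perpendicular distance d = a/(2 tan(π/6)) = 0.0194 m from the centre, with end-angles ±π/6.
One side contributes B₁ = (μ₀I/4πd)·2 sin(π/6) = 8.76×10⁻⁵ T.
All 6 sides add in the same direction: B = 6 × 8.76×10⁻⁵ = 5.26×10⁻⁴ T.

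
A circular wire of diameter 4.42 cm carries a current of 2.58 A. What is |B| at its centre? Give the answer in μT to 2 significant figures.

B ≈ 73 μT

At the centre of a circular loop the Biot–Savart law gives B = μ₀I/(2R) (so R = 0.0221 m).
B = (4π×10⁻⁷ × 2.58) / (2 × 0.0221) = 7.34×10⁻⁵ T.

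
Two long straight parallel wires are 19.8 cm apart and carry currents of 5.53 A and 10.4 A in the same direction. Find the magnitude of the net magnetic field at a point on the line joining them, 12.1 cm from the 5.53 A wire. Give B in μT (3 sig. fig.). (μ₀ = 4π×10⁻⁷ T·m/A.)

B ≈ 17.9 μT

Each long wire gives B = μ₀I/(2πd). Distances are d₁ = 0.121 m and d₂ = 0.077 m.
B₁ = 9.14×10⁻⁶ T, B₂ = 2.70×10⁻⁵ T.
Between parallel currents the two contributions point in opposite directions, so they subtract. B = |B₁ − B₂| = |9.14×10⁻⁶ − 2.70×10⁻⁵| = 1.79×10⁻⁵ T.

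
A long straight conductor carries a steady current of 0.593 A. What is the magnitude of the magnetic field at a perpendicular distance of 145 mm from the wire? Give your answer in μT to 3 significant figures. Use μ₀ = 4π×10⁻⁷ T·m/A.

For an infinitely long straight wire, B = μ₀I/(2πd).
B = (4π×10⁻⁷ × 0.593) / (2π × 0.145) = 8.18×10⁻⁷ T.

B ≈ 0.818 μT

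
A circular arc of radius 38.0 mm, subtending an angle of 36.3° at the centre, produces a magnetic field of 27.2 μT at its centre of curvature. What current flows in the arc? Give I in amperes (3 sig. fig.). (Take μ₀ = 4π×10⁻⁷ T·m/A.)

For a circular arc, B = μ₀Iφ/(4πR) with φ in radians; here φ = 0.6336 rad.
So I = 4πRB/(μ₀φ) = 4π × 0.038 × 2.72×10⁻⁵ / (4π×10⁻⁷ × 0.6336) = 16.3 A.

I ≈ 16.3 A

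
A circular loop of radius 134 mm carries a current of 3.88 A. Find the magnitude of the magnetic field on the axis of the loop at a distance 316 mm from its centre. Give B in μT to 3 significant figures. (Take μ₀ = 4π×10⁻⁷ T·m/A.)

On the axis of a circular loop, B = μ₀IR² / [2(R²+z²)^(3/2)].
R² + z² = (0.134)² + (0.316)² = 0.1178 m², and (R²+z²)^(3/2) = 4.04×10⁻² m³.
B = (4π×10⁻⁷ × 3.88 × 0.01796) / (2 × 4.04×10⁻²) = 1.08×10⁻⁶ T.

B ≈ 1.08 μT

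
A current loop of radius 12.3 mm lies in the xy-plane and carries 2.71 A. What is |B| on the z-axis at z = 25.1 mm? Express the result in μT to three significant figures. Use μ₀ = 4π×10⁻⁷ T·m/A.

B ≈ 11.8 μT

On the axis of a circular loop, B = μ₀IR² / [2(R²+z²)^(3/2)].
R² + z² = (0.0123)² + (0.0251)² = 0.0007813 m², and (R²+z²)^(3/2) = 2.18×10⁻⁵ m³.
B = (4π×10⁻⁷ × 2.71 × 0.0001513) / (2 × 2.18×10⁻⁵) = 1.18×10⁻⁵ T.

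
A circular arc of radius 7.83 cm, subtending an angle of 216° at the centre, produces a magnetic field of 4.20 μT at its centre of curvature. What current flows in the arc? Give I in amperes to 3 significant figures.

I ≈ 0.872 A

For a circular arc, B = μ₀Iφ/(4πR) with φ in radians; here φ = 3.77 rad.
So I = 4πRB/(μ₀φ) = 4π × 0.0783 × 4.20×10⁻⁶ / (4π×10⁻⁷ × 3.77) = 0.872 A.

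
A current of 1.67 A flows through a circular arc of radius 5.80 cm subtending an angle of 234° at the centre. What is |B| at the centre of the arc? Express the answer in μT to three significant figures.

B ≈ 11.8 μT

The Biot–Savart field of a circular arc at its centre is B = μ₀Iφ/(4πR), with φ = 4.084 rad.
B = (4π×10⁻⁷ × 1.67 × 4.084) / (4π × 0.058) = 1.18×10⁻⁵ T.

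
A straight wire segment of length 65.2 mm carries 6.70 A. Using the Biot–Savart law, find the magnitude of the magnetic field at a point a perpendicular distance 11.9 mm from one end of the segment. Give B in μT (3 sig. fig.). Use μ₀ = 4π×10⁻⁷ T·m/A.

B ≈ 55.4 μT

For a finite straight segment, B = (μ₀I/4πd)(sinθ₁ + sinθ₂), where θ₁, θ₂ are the angles from the perpendicular to each end.
The perpendicular foot is at one end, so the two end-offsets along the wire are 0 and L = 0.0652 m.
sinθ₁ = 0/√(0²+0.0119²) = 0.0000; sinθ₂ = 0.0652/√(0.0652²+0.0119²) = 0.9837.
B = (4π×10⁻⁷ × 6.70) / (4π × 0.0119) × (0.0000 + 0.9837) = 5.54×10⁻⁵ T.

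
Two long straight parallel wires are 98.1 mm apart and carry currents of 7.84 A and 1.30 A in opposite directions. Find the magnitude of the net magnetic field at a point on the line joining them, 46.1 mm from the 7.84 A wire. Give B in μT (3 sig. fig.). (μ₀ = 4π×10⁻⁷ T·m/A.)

B ≈ 39.0 μT

Each long wire gives B = μ₀I/(2πd). Distances are d₁ = 0.0461 m and d₂ = 0.052 m.
B₁ = 3.40×10⁻⁵ T, B₂ = 5.00×10⁻⁶ T.
Between antiparallel currents both contributions point the same way, so they add. B = B₁ + B₂ = 3.40×10⁻⁵ + 5.00×10⁻⁶ = 3.90×10⁻⁵ T.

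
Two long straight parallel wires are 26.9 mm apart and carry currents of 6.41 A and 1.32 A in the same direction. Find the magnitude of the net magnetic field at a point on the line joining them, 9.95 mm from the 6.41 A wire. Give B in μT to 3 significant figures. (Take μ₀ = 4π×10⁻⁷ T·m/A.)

Each long wire gives B = μ₀I/(2πd). Distances are d₁ = 0.00995 m and d₂ = 0.01695 m.
B₁ = 1.29×10⁻⁴ T, B₂ = 1.56×10⁻⁵ T.
Between parallel currents the two contributions point in opposite directions, so they subtract. B = |B₁ − B₂| = |1.29×10⁻⁴ − 1.56×10⁻⁵| = 1.13×10⁻⁴ T.

B ≈ 113 μT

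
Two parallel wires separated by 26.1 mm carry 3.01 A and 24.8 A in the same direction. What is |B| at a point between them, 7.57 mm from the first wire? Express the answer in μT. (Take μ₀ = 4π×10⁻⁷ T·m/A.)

Each long wire gives B = μ₀I/(2πd). Distances are d₁ = 0.00757 m and d₂ = 0.01853 m.
B₁ = 7.95×10⁻⁵ T, B₂ = 2.68×10⁻⁴ T.
Between parallel currents the two contributions point in opposite directions, so they subtract. B = |B₁ − B₂| = |7.95×10⁻⁵ − 2.68×10⁻⁴| = 1.88×10⁻⁴ T.

B ≈ 188 μT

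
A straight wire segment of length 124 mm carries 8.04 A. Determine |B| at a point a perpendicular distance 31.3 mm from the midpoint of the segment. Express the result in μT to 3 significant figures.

B ≈ 45.9 μT

For a finite straight segment, B = (μ₀I/4πd)(sinθ₁ + sinθ₂), where θ₁, θ₂ are the angles from the perpendicular to each end.
The perpendicular from the point meets the wire at its midpoint, so each end is L/2 = 0.062 m away along the wire.
sinθ₁ = 0.062/√(0.062²+0.0313²) = 0.8927; sinθ₂ = 0.062/√(0.062²+0.0313²) = 0.8927.
B = (4π×10⁻⁷ × 8.04) / (4π × 0.0313) × (0.8927 + 0.8927) = 4.59×10⁻⁵ T.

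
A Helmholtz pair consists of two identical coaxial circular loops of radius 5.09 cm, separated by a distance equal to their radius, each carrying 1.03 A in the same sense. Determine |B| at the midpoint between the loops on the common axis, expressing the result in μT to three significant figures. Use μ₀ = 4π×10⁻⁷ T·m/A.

Each loop contributes B = μ₀IR²/[2(R²+z²)^(3/2)] on the axis, with z measured from that loop.
Loop 1 (z = 0.02545 m): B₁ = 9.10×10⁻⁶ T. Loop 2 (z = 0.02545 m): B₂ = 9.10×10⁻⁶ T.
The fields add: B = B₁ + B₂ = 1.82×10⁻⁵ T.

B ≈ 18.2 μT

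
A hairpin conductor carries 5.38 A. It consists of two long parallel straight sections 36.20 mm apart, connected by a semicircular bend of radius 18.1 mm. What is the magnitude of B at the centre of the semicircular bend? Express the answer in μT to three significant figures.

B ≈ 153 μT

The semicircular arc contributes B_arc = μ₀I·π/(4πR) = μ₀I/(4R) = 9.34×10⁻⁵ T.
Each semi-infinite lead is at perpendicular distance R = 0.0181 m from the centre, with the perpendicular foot at its near end, so it contributes μ₀I/(4πR); both point the same way, together 5.94×10⁻⁵ T.
Arc and leads all point the same direction: B = 9.34×10⁻⁵ + 5.94×10⁻⁵ = 1.53×10⁻⁴ T.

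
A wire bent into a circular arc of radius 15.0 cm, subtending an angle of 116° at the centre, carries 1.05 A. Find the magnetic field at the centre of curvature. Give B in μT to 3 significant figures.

B ≈ 1.42 μT

The Biot–Savart field of a circular arc at its centre is B = μ₀Iφ/(4πR), with φ = 2.025 rad.
B = (4π×10⁻⁷ × 1.05 × 2.025) / (4π × 0.15) = 1.42×10⁻⁶ T.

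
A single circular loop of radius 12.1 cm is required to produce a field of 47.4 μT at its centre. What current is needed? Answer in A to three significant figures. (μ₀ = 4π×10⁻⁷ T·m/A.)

I ≈ 9.13 A

At the centre of a circular loop B = μ₀I/(2R), so I = 2RB/μ₀.
With R = 0.121 m, I = 2 × 0.121 × 4.74×10⁻⁵ / (4π×10⁻⁷) = 9.13 A.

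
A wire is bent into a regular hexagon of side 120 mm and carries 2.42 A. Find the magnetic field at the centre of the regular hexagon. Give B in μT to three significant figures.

B ≈ 14.0 μT

Each side is a finite straight segment at perpendicular distance d = a/(2 tan(π/6)) = 0.1039 m from the centre, with end-angles ±π/6.
One side contributes B₁ = (μ₀I/4πd)·2 sin(π/6) = 2.33×10⁻⁶ T.
All 6 sides add in the same direction: B = 6 × 2.33×10⁻⁶ = 1.40×10⁻⁵ T.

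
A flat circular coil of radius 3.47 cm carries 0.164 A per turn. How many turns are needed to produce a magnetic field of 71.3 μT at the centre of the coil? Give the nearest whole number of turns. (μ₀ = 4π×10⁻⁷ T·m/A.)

For an N-turn coil, B = Nμ₀I/(2R). A single turn gives B₁ = 2.97×10⁻⁶ T with R = 0.0347 m.
N = B/B₁ = 7.13×10⁻⁵ / 2.97×10⁻⁶ = 24.01.

N = 24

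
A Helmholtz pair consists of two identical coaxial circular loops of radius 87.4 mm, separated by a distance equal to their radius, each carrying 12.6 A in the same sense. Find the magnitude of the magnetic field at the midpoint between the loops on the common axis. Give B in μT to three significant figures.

B ≈ 130 μT

Each loop contributes B = μ₀IR²/[2(R²+z²)^(3/2)] on the axis, with z measured from that loop.
Loop 1 (z = 0.0437 m): B₁ = 6.48×10⁻⁵ T. Loop 2 (z = 0.0437 m): B₂ = 6.48×10⁻⁵ T.
The fields add: B = B₁ + B₂ = 1.30×10⁻⁴ T.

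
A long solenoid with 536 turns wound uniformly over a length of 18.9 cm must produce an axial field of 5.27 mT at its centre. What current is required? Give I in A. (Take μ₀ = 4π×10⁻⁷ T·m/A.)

I ≈ 1.48 A

Inside a long solenoid B = μ₀nI with n = 2836 m⁻¹, so I = B/(μ₀n).
I = 5.27×10⁻³ / (4π×10⁻⁷ × 2836) = 1.48 A.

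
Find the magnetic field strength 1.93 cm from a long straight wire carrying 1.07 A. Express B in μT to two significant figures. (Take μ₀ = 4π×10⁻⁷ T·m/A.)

B ≈ 11 μT

For an infinitely long straight wire, B = μ₀I/(2πd).
B = (4π×10⁻⁷ × 1.07) / (2π × 0.0193) = 1.11×10⁻⁵ T.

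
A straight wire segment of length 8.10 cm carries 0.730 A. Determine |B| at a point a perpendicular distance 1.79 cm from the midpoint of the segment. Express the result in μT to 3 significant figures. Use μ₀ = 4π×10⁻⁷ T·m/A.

For a finite straight segment, B = (μ₀I/4πd)(sinθ₁ + sinθ₂), where θ₁, θ₂ are the angles from the perpendicular to each end.
The perpendicular from the point meets the wire at its midpoint, so each end is L/2 = 0.0405 m away along the wire.
sinθ₁ = 0.0405/√(0.0405²+0.0179²) = 0.9146; sinθ₂ = 0.0405/√(0.0405²+0.0179²) = 0.9146.
B = (4π×10⁻⁷ × 0.730) / (4π × 0.0179) × (0.9146 + 0.9146) = 7.46×10⁻⁶ T.

B ≈ 7.46 μT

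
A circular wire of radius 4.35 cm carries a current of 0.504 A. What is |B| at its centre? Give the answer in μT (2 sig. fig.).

B ≈ 7.3 μT

At the centre of a circular loop the Biot–Savart law gives B = μ₀I/(2R).
B = (4π×10⁻⁷ × 0.504) / (2 × 0.0435) = 7.28×10⁻⁶ T.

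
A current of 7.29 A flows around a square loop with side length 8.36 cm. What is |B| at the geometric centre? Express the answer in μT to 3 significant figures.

B ≈ 98.7 μT

Each side is a finite straight segment at perpendicular distance d = a/(2 tan(π/4)) = 0.0418 m from the centre, with end-angles ±π/4.
One side contributes B₁ = (μ₀I/4πd)·2 sin(π/4) = 2.47×10⁻⁵ T.
All 4 sides add in the same direction: B = 4 × 2.47×10⁻⁵ = 9.87×10⁻⁵ T.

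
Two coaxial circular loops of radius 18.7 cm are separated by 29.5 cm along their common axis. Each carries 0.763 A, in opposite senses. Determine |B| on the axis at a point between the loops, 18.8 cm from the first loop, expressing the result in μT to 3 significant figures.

Each loop contributes B = μ₀IR²/[2(R²+z²)^(3/2)] on the axis, with z measured from that loop.
Loop 1 (z = 0.188 m): B₁ = 8.99×10⁻⁷ T. Loop 2 (z = 0.107 m): B₂ = 1.68×10⁻⁶ T.
The fields oppose: B = |B₁ − B₂| = 7.77×10⁻⁷ T.

B ≈ 0.777 μT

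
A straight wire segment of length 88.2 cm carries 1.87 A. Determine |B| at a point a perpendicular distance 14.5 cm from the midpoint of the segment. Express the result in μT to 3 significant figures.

For a finite straight segment, B = (μ₀I/4πd)(sinθ₁ + sinθ₂), where θ₁, θ₂ are the angles from the perpendicular to each end.
The perpendicular from the point meets the wire at its midpoint, so each end is L/2 = 0.441 m away along the wire.
sinθ₁ = 0.441/√(0.441²+0.145²) = 0.9500; sinθ₂ = 0.441/√(0.441²+0.145²) = 0.9500.
B = (4π×10⁻⁷ × 1.87) / (4π × 0.145) × (0.9500 + 0.9500) = 2.45×10⁻⁶ T.

B ≈ 2.45 μT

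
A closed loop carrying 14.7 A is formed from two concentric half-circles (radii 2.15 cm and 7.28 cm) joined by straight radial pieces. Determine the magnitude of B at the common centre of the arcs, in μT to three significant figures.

B ≈ 151 μT

The radial connectors point toward the centre, so dl × r̂ = 0 and they contribute nothing.
Each semicircle gives μ₀I/(4R): inner arc 2.15×10⁻⁴ T, outer arc 6.34×10⁻⁵ T.
The two arcs carry current in opposite angular senses, so their fields oppose: B = |2.15×10⁻⁴ − 6.34×10⁻⁵| = 1.51×10⁻⁴ T.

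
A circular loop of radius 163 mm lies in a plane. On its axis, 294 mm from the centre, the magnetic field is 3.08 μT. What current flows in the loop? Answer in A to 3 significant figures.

I ≈ 7.01 A

On the axis of a loop, B = μ₀IR²/[2(R²+z²)^(3/2)], so I = 2B(R²+z²)^(3/2)/(μ₀R²).
R² + z² = 0.02657 + 0.08644 = 0.113 m²; raised to 3/2 gives 3.80×10⁻² m³.
I = 2 × 3.08×10⁻⁶ × 3.80×10⁻² / (1.26×10⁻⁶ × 0.02657) = 7.01 A.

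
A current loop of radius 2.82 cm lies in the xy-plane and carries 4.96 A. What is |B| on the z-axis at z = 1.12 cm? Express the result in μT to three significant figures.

B ≈ 88.7 μT

On the axis of a circular loop, B = μ₀IR² / [2(R²+z²)^(3/2)].
R² + z² = (0.0282)² + (0.0112)² = 0.0009207 m², and (R²+z²)^(3/2) = 2.79×10⁻⁵ m³.
B = (4π×10⁻⁷ × 4.96 × 0.0007952) / (2 × 2.79×10⁻⁵) = 8.87×10⁻⁵ T.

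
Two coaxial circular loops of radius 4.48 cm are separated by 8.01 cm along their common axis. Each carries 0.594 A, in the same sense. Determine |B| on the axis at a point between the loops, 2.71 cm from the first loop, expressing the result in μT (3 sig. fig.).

B ≈ 7.46 μT

Each loop contributes B = μ₀IR²/[2(R²+z²)^(3/2)] on the axis, with z measured from that loop.
Loop 1 (z = 0.0271 m): B₁ = 5.22×10⁻⁶ T. Loop 2 (z = 0.053 m): B₂ = 2.24×10⁻⁶ T.
The fields add: B = B₁ + B₂ = 7.46×10⁻⁶ T.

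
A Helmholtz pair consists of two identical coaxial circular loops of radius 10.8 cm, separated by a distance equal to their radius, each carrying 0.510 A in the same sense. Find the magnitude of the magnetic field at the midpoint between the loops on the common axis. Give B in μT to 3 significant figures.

B ≈ 4.25 μT

Each loop contributes B = μ₀IR²/[2(R²+z²)^(3/2)] on the axis, with z measured from that loop.
Loop 1 (z = 0.054 m): B₁ = 2.12×10⁻⁶ T. Loop 2 (z = 0.054 m): B₂ = 2.12×10⁻⁶ T.
The fields add: B = B₁ + B₂ = 4.25×10⁻⁶ T.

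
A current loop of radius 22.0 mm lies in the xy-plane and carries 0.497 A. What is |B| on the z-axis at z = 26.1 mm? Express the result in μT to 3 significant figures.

B ≈ 3.80 μT

On the axis of a circular loop, B = μ₀IR² / [2(R²+z²)^(3/2)].
R² + z² = (0.022)² + (0.0261)² = 0.001165 m², and (R²+z²)^(3/2) = 3.98×10⁻⁵ m³.
B = (4π×10⁻⁷ × 0.497 × 0.000484) / (2 × 3.98×10⁻⁵) = 3.80×10⁻⁶ T.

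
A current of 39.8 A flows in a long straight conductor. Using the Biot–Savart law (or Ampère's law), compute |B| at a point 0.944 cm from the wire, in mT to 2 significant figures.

B ≈ 0.84 mT

For an infinitely long straight wire, B = μ₀I/(2πd).
B = (4π×10⁻⁷ × 39.8) / (2π × 0.00944) = 8.43×10⁻⁴ T.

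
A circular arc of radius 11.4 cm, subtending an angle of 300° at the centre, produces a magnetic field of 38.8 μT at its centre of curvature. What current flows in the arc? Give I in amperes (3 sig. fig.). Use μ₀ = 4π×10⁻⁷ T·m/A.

For a circular arc, B = μ₀Iφ/(4πR) with φ in radians; here φ = 5.236 rad.
So I = 4πRB/(μ₀φ) = 4π × 0.114 × 3.88×10⁻⁵ / (4π×10⁻⁷ × 5.236) = 8.45 A.

I ≈ 8.45 A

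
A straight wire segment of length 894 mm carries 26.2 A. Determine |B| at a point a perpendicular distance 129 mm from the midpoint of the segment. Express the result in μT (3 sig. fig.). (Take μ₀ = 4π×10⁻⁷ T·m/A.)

B ≈ 39.0 μT

For a finite straight segment, B = (μ₀I/4πd)(sinθ₁ + sinθ₂), where θ₁, θ₂ are the angles from the perpendicular to each end.
The perpendicular from the point meets the wire at its midpoint, so each end is L/2 = 0.447 m away along the wire.
sinθ₁ = 0.447/√(0.447²+0.129²) = 0.9608; sinθ₂ = 0.447/√(0.447²+0.129²) = 0.9608.
B = (4π×10⁻⁷ × 26.2) / (4π × 0.129) × (0.9608 + 0.9608) = 3.90×10⁻⁵ T.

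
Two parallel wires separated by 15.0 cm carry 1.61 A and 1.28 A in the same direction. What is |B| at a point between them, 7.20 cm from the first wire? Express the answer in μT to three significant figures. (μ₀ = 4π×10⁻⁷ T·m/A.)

Each long wire gives B = μ₀I/(2πd). Distances are d₁ = 0.072 m and d₂ = 0.078 m.
B₁ = 4.47×10⁻⁶ T, B₂ = 3.28×10⁻⁶ T.
Between parallel currents the two contributions point in opposite directions, so they subtract. B = |B₁ − B₂| = |4.47×10⁻⁶ − 3.28×10⁻⁶| = 1.19×10⁻⁶ T.

B ≈ 1.19 μT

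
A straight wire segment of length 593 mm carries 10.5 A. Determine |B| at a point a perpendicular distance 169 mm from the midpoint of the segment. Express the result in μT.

For a finite straight segment, B = (μ₀I/4πd)(sinθ₁ + sinθ₂), where θ₁, θ₂ are the angles from the perpendicular to each end.
The perpendicular from the point meets the wire at its midpoint, so each end is L/2 = 0.2965 m away along the wire.
sinθ₁ = 0.2965/√(0.2965²+0.169²) = 0.8688; sinθ₂ = 0.2965/√(0.2965²+0.169²) = 0.8688.
B = (4π×10⁻⁷ × 10.5) / (4π × 0.169) × (0.8688 + 0.8688) = 1.08×10⁻⁵ T.

B ≈ 10.8 μT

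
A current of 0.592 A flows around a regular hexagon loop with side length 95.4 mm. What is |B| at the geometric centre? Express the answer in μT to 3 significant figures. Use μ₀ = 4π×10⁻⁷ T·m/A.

B ≈ 4.30 μT

Each side is a finite straight segment at perpendicular distance d = a/(2 tan(π/6)) = 0.08262 m from the centre, with end-angles ±π/6.
One side contributes B₁ = (μ₀I/4πd)·2 sin(π/6) = 7.17×10⁻⁷ T.
All 6 sides add in the same direction: B = 6 × 7.17×10⁻⁷ = 4.30×10⁻⁶ T.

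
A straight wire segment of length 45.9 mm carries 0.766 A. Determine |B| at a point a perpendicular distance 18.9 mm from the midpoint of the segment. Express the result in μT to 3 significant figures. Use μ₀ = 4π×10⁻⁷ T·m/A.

B ≈ 6.26 μT

For a finite straight segment, B = (μ₀I/4πd)(sinθ₁ + sinθ₂), where θ₁, θ₂ are the angles from the perpendicular to each end.
The perpendicular from the point meets the wire at its midpoint, so each end is L/2 = 0.02295 m away along the wire.
sinθ₁ = 0.02295/√(0.02295²+0.0189²) = 0.7719; sinθ₂ = 0.02295/√(0.02295²+0.0189²) = 0.7719.
B = (4π×10⁻⁷ × 0.766) / (4π × 0.0189) × (0.7719 + 0.7719) = 6.26×10⁻⁶ T.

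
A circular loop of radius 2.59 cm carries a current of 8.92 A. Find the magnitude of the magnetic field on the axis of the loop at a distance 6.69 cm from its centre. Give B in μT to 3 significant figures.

On the axis of a circular loop, B = μ₀IR² / [2(R²+z²)^(3/2)].
R² + z² = (0.0259)² + (0.0669)² = 0.005146 m², and (R²+z²)^(3/2) = 3.69×10⁻⁴ m³.
B = (4π×10⁻⁷ × 8.92 × 0.0006708) / (2 × 3.69×10⁻⁴) = 1.02×10⁻⁵ T.

B ≈ 10.2 μT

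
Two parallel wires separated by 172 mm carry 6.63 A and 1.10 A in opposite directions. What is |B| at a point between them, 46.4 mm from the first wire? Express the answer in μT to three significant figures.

Each long wire gives B = μ₀I/(2πd). Distances are d₁ = 0.0464 m and d₂ = 0.1256 m.
B₁ = 2.86×10⁻⁵ T, B₂ = 1.75×10⁻⁶ T.
Between antiparallel currents both contributions point the same way, so they add. B = B₁ + B₂ = 2.86×10⁻⁵ + 1.75×10⁻⁶ = 3.03×10⁻⁵ T.

B ≈ 30.3 μT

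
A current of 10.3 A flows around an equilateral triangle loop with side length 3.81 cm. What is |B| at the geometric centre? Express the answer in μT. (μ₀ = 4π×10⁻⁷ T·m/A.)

Each side is a finite straight segment at perpendicular distance d = a/(2 tan(π/3)) = 0.011 m from the centre, with end-angles ±π/3.
One side contributes B₁ = (μ₀I/4πd)·2 sin(π/3) = 1.62×10⁻⁴ T.
All 3 sides add in the same direction: B = 3 × 1.62×10⁻⁴ = 4.87×10⁻⁴ T.

B ≈ 487 μT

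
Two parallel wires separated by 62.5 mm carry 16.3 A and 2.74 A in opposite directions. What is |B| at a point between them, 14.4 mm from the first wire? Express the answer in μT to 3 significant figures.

Each long wire gives B = μ₀I/(2πd). Distances are d₁ = 0.0144 m and d₂ = 0.0481 m.
B₁ = 2.26×10⁻⁴ T, B₂ = 1.14×10⁻⁵ T.
Between antiparallel currents both contributions point the same way, so they add. B = B₁ + B₂ = 2.26×10⁻⁴ + 1.14×10⁻⁵ = 2.38×10⁻⁴ T.

B ≈ 238 μT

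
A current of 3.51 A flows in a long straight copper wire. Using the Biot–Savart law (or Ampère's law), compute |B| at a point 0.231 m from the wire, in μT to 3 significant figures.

B ≈ 3.04 μT

For an infinitely long straight wire, B = μ₀I/(2πd).
B = (4π×10⁻⁷ × 3.51) / (2π × 0.231) = 3.04×10⁻⁶ T.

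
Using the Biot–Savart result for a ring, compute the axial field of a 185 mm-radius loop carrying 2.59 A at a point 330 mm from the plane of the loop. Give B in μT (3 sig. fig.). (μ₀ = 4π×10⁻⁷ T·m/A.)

B ≈ 1.03 μT

On the axis of a circular loop, B = μ₀IR² / [2(R²+z²)^(3/2)].
R² + z² = (0.185)² + (0.33)² = 0.1431 m², and (R²+z²)^(3/2) = 5.41×10⁻² m³.
B = (4π×10⁻⁷ × 2.59 × 0.03422) / (2 × 5.41×10⁻²) = 1.03×10⁻⁶ T.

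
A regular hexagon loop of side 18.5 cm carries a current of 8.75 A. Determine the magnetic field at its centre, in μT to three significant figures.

B ≈ 32.8 μT

Each side is a finite straight segment at perpendicular distance d = a/(2 tan(π/6)) = 0.1602 m from the centre, with end-angles ±π/6.
One side contributes B₁ = (μ₀I/4πd)·2 sin(π/6) = 5.46×10⁻⁶ T.
All 6 sides add in the same direction: B = 6 × 5.46×10⁻⁶ = 3.28×10⁻⁵ T.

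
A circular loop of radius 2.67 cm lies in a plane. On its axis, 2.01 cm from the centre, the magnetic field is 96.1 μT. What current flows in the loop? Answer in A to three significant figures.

I ≈ 8.01 A

On the axis of a loop, B = μ₀IR²/[2(R²+z²)^(3/2)], so I = 2B(R²+z²)^(3/2)/(μ₀R²).
R² + z² = 0.0007129 + 0.000404 = 0.001117 m²; raised to 3/2 gives 3.73×10⁻⁵ m³.
I = 2 × 9.61×10⁻⁵ × 3.73×10⁻⁵ / (1.26×10⁻⁶ × 0.0007129) = 8.01 A.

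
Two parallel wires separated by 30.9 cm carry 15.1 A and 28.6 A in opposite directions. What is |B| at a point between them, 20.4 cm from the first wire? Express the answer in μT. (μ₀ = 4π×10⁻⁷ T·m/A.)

B ≈ 69.3 μT

Each long wire gives B = μ₀I/(2πd). Distances are d₁ = 0.204 m and d₂ = 0.105 m.
B₁ = 1.48×10⁻⁵ T, B₂ = 5.45×10⁻⁵ T.
Between antiparallel currents both contributions point the same way, so they add. B = B₁ + B₂ = 1.48×10⁻⁵ + 5.45×10⁻⁵ = 6.93×10⁻⁵ T.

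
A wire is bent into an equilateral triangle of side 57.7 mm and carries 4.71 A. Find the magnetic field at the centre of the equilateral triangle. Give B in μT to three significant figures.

Each side is a finite straight segment at perpendicular distance d = a/(2 tan(π/3)) = 0.01666 m from the centre, with end-angles ±π/3.
One side contributes B₁ = (μ₀I/4πd)·2 sin(π/3) = 4.90×10⁻⁵ T.
All 3 sides add in the same direction: B = 3 × 4.90×10⁻⁵ = 1.47×10⁻⁴ T.

B ≈ 147 μT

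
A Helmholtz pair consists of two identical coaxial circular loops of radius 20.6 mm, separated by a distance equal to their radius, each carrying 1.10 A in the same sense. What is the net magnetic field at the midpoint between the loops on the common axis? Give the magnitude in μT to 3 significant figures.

B ≈ 48.0 μT

Each loop contributes B = μ₀IR²/[2(R²+z²)^(3/2)] on the axis, with z measured from that loop.
Loop 1 (z = 0.0103 m): B₁ = 2.40×10⁻⁵ T. Loop 2 (z = 0.0103 m): B₂ = 2.40×10⁻⁵ T.
The fields add: B = B₁ + B₂ = 4.80×10⁻⁵ T.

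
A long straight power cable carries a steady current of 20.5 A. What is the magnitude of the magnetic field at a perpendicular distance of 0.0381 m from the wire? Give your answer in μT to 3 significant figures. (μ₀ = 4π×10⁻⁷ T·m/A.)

B ≈ 108 μT

For an infinitely long straight wire, B = μ₀I/(2πd).
B = (4π×10⁻⁷ × 20.5) / (2π × 0.0381) = 1.08×10⁻⁴ T.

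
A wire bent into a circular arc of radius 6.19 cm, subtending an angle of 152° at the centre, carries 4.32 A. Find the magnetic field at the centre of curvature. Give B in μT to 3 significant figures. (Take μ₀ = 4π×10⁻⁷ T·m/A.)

The Biot–Savart field of a circular arc at its centre is B = μ₀Iφ/(4πR), with φ = 2.653 rad.
B = (4π×10⁻⁷ × 4.32 × 2.653) / (4π × 0.0619) = 1.85×10⁻⁵ T.

B ≈ 18.5 μT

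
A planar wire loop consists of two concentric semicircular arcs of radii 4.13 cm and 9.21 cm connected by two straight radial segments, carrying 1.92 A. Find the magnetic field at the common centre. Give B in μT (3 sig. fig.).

B ≈ 8.06 μT

The radial connectors point toward the centre, so dl × r̂ = 0 and they contribute nothing.
Each semicircle gives μ₀I/(4R): inner arc 1.46×10⁻⁵ T, outer arc 6.55×10⁻⁶ T.
The two arcs carry current in opposite angular senses, so their fields oppose: B = |1.46×10⁻⁵ − 6.55×10⁻⁶| = 8.06×10⁻⁶ T.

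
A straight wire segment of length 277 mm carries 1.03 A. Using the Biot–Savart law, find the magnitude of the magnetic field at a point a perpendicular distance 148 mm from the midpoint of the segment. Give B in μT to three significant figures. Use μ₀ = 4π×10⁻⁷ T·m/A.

For a finite straight segment, B = (μ₀I/4πd)(sinθ₁ + sinθ₂), where θ₁, θ₂ are the angles from the perpendicular to each end.
The perpendicular from the point meets the wire at its midpoint, so each end is L/2 = 0.1385 m away along the wire.
sinθ₁ = 0.1385/√(0.1385²+0.148²) = 0.6833; sinθ₂ = 0.1385/√(0.1385²+0.148²) = 0.6833.
B = (4π×10⁻⁷ × 1.03) / (4π × 0.148) × (0.6833 + 0.6833) = 9.51×10⁻⁷ T.

B ≈ 0.951 μT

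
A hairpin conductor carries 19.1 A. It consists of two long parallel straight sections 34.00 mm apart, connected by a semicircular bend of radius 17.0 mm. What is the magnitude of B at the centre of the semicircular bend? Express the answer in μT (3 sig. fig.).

The semicircular arc contributes B_arc = μ₀I·π/(4πR) = μ₀I/(4R) = 3.53×10⁻⁴ T.
Each semi-infinite lead is at perpendicular distance R = 0.017 m from the centre, with the perpendicular foot at its near end, so it contributes μ₀I/(4πR); both point the same way, together 2.25×10⁻⁴ T.
Arc and leads all point the same direction: B = 3.53×10⁻⁴ + 2.25×10⁻⁴ = 5.78×10⁻⁴ T.

B ≈ 578 μT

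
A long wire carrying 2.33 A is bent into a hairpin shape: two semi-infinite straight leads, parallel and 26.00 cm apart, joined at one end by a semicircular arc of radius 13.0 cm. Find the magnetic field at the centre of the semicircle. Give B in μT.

The semicircular arc contributes B_arc = μ₀I·π/(4πR) = μ₀I/(4R) = 5.63×10⁻⁶ T.
Each semi-infinite lead is at perpendicular distance R = 0.13 m from the centre, with the perpendicular foot at its near end, so it contributes μ₀I/(4πR); both point the same way, together 3.58×10⁻⁶ T.
Arc and leads all point the same direction: B = 5.63×10⁻⁶ + 3.58×10⁻⁶ = 9.22×10⁻⁶ T.

B ≈ 9.22 μT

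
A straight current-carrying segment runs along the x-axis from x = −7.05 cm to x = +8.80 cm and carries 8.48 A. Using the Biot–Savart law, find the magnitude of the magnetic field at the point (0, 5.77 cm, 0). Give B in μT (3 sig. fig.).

For a finite straight segment, B = (μ₀I/4πd)(sinθ₁ + sinθ₂), where θ₁, θ₂ are the angles from the perpendicular to each end.
The perpendicular distance is d = 0.0577 m; the end-offsets along the wire are a = 0.0705 m and b = 0.088 m.
sinθ₁ = 0.0705/√(0.0705²+0.0577²) = 0.7739; sinθ₂ = 0.088/√(0.088²+0.0577²) = 0.8363.
B = (4π×10⁻⁷ × 8.48) / (4π × 0.0577) × (0.7739 + 0.8363) = 2.37×10⁻⁵ T.

B ≈ 23.7 μT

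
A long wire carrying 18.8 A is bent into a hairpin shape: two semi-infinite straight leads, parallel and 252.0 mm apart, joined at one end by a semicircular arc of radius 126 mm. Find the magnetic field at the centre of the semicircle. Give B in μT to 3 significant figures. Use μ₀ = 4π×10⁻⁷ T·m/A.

B ≈ 76.7 μT

The semicircular arc contributes B_arc = μ₀I·π/(4πR) = μ₀I/(4R) = 4.69×10⁻⁵ T.
Each semi-infinite lead is at perpendicular distance R = 0.126 m from the centre, with the perpendicular foot at its near end, so it contributes μ₀I/(4πR); both point the same way, together 2.98×10⁻⁵ T.
Arc and leads all point the same direction: B = 4.69×10⁻⁵ + 2.98×10⁻⁵ = 7.67×10⁻⁵ T.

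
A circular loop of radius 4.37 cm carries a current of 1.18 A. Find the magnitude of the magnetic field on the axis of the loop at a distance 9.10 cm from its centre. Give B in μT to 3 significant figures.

On the axis of a circular loop, B = μ₀IR² / [2(R²+z²)^(3/2)].
R² + z² = (0.0437)² + (0.091)² = 0.01019 m², and (R²+z²)^(3/2) = 1.03×10⁻³ m³.
B = (4π×10⁻⁷ × 1.18 × 0.00191) / (2 × 1.03×10⁻³) = 1.38×10⁻⁶ T.

B ≈ 1.38 μT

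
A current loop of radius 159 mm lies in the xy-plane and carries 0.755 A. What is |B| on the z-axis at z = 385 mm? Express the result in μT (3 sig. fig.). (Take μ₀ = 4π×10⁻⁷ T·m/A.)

B ≈ 0.166 μT

On the axis of a circular loop, B = μ₀IR² / [2(R²+z²)^(3/2)].
R² + z² = (0.159)² + (0.385)² = 0.1735 m², and (R²+z²)^(3/2) = 7.23×10⁻² m³.
B = (4π×10⁻⁷ × 0.755 × 0.02528) / (2 × 7.23×10⁻²) = 1.66×10⁻⁷ T.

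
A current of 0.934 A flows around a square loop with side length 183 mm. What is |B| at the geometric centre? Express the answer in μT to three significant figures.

B ≈ 5.77 μT

Each side is a finite straight segment at perpendicular distance d = a/(2 tan(π/4)) = 0.0915 m from the centre, with end-angles ±π/4.
One side contributes B₁ = (μ₀I/4πd)·2 sin(π/4) = 1.44×10⁻⁶ T.
All 4 sides add in the same direction: B = 4 × 1.44×10⁻⁶ = 5.77×10⁻⁶ T.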